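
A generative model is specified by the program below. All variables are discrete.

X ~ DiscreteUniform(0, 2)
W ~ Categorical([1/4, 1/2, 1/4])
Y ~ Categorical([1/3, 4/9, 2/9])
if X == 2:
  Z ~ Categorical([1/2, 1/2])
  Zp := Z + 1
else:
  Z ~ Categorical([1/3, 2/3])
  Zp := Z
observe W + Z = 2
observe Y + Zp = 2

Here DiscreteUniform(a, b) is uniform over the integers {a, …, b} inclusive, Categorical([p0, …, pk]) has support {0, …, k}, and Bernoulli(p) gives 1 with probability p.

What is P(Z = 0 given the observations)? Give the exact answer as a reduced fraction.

Enumerate traces; 6 have nonzero weight after conditioning:
  (X=0, W=1, Y=1, Z=1) weight 4/81
  (X=0, W=2, Y=2, Z=0) weight 1/162
  (X=1, W=1, Y=1, Z=1) weight 4/81
  (X=1, W=2, Y=2, Z=0) weight 1/162
  (X=2, W=1, Y=0, Z=1) weight 1/36
  (X=2, W=2, Y=1, Z=0) weight 1/54
Group by Z:
  weight(Z=0) = 5/162
  weight(Z=1) = 41/324
Total weight = 5/162 + 41/324 = 17/108
P(Z=0 | obs) = 5/162 / 17/108 = 10/51
P(Z=1 | obs) = 41/324 / 17/108 = 41/51

P(Z = 0 | obs) = 10/51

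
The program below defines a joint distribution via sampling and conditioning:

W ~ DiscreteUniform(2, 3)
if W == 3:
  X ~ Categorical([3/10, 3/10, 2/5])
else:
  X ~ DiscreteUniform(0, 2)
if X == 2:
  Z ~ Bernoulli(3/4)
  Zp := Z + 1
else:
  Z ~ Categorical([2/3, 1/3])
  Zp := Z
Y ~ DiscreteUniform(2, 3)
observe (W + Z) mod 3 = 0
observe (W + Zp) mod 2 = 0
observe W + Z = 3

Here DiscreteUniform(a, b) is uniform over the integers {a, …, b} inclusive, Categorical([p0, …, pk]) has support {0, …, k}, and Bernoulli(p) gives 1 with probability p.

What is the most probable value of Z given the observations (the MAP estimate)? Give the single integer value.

argmax_v P(Z = v | obs) = 1

Enumerate traces; 4 have nonzero weight after conditioning:
  (W=2, X=2, Z=1, Y=2) weight 1/16
  (W=2, X=2, Z=1, Y=3) weight 1/16
  (W=3, X=2, Z=0, Y=2) weight 1/40
  (W=3, X=2, Z=0, Y=3) weight 1/40
Group by Z:
  weight(Z=0) = 1/20
  weight(Z=1) = 1/8
Total weight = 1/20 + 1/8 = 7/40
P(Z=0 | obs) = 1/20 / 7/40 = 2/7
P(Z=1 | obs) = 1/8 / 7/40 = 5/7
argmax = 1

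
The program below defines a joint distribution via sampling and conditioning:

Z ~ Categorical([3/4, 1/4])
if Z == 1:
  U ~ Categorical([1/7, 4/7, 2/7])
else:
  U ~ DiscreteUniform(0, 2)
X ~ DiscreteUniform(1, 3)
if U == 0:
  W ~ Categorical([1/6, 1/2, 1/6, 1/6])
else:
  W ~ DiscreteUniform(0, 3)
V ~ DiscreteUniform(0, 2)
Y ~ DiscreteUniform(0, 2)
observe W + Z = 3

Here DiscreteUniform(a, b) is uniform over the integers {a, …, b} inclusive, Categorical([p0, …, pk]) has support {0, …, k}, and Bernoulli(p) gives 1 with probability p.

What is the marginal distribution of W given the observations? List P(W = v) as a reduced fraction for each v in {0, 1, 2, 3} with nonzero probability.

Enumerate traces; 162 have nonzero weight after conditioning:
  (Z=0, U=0, X=1, W=3, V=0, Y=0) weight 1/648
  (Z=0, U=0, X=1, W=3, V=0, Y=1) weight 1/648
  (Z=0, U=0, X=1, W=3, V=0, Y=2) weight 1/648
  (Z=0, U=0, X=1, W=3, V=1, Y=0) weight 1/648
  (Z=0, U=0, X=1, W=3, V=1, Y=1) weight 1/648
  (Z=0, U=0, X=1, W=3, V=1, Y=2) weight 1/648
  (Z=0, U=0, X=1, W=3, V=2, Y=0) weight 1/648
  (Z=0, U=0, X=1, W=3, V=2, Y=1) weight 1/648
  (Z=1, U=0, X=1, W=2, V=0, Y=0) weight 1/4536
  … 153 more
Group by W:
  weight(W=2) = 5/84
  weight(W=3) = 1/6
Total weight = 5/84 + 1/6 = 19/84
P(W=2 | obs) = 5/84 / 19/84 = 5/19
P(W=3 | obs) = 1/6 / 19/84 = 14/19

P(W=2) = 5/19, P(W=3) = 14/19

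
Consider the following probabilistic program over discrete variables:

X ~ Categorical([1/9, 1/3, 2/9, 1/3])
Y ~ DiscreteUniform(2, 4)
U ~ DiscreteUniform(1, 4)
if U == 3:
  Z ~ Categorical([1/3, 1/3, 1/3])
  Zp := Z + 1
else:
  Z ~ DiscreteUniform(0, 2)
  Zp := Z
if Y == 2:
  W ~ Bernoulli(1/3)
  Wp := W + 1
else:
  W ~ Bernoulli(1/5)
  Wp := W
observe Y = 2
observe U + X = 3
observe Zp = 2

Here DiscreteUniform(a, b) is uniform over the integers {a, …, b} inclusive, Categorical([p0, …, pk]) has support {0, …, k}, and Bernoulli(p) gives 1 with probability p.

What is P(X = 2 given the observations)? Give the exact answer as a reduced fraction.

Enumerate traces; 6 have nonzero weight after conditioning:
  (X=0, Y=2, U=3, Z=1, W=0) weight 1/486
  (X=0, Y=2, U=3, Z=1, W=1) weight 1/972
  (X=1, Y=2, U=2, Z=2, W=0) weight 1/162
  (X=1, Y=2, U=2, Z=2, W=1) weight 1/324
  (X=2, Y=2, U=1, Z=2, W=0) weight 1/243
  (X=2, Y=2, U=1, Z=2, W=1) weight 1/486
Group by X:
  weight(X=0) = 1/324
  weight(X=1) = 1/108
  weight(X=2) = 1/162
Total weight = 1/324 + 1/108 + 1/162 = 1/54
P(X=0 | obs) = 1/324 / 1/54 = 1/6
P(X=1 | obs) = 1/108 / 1/54 = 1/2
P(X=2 | obs) = 1/162 / 1/54 = 1/3

P(X = 2 | obs) = 1/3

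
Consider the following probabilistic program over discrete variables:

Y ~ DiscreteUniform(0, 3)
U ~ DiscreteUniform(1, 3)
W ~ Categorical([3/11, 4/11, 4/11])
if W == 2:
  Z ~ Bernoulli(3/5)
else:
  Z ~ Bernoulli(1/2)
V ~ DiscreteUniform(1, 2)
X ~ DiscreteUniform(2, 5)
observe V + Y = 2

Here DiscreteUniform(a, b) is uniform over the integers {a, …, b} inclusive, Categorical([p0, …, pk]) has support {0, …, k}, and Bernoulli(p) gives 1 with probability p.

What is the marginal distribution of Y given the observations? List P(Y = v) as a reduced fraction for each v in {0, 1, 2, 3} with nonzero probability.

Enumerate traces; 144 have nonzero weight after conditioning:
  (Y=0, U=1, W=0, Z=0, V=2, X=2) weight 1/704
  (Y=0, U=1, W=0, Z=0, V=2, X=3) weight 1/704
  (Y=0, U=1, W=0, Z=0, V=2, X=4) weight 1/704
  (Y=0, U=1, W=0, Z=0, V=2, X=5) weight 1/704
  (Y=0, U=1, W=0, Z=1, V=2, X=2) weight 1/704
  (Y=0, U=1, W=0, Z=1, V=2, X=3) weight 1/704
  (Y=0, U=1, W=0, Z=1, V=2, X=4) weight 1/704
  (Y=0, U=1, W=0, Z=1, V=2, X=5) weight 1/704
  (Y=1, U=1, W=0, Z=0, V=1, X=2) weight 1/704
  … 135 more
Group by Y:
  weight(Y=0) = 1/8
  weight(Y=1) = 1/8
Total weight = 1/8 + 1/8 = 1/4
P(Y=0 | obs) = 1/8 / 1/4 = 1/2
P(Y=1 | obs) = 1/8 / 1/4 = 1/2

P(Y=0) = 1/2, P(Y=1) = 1/2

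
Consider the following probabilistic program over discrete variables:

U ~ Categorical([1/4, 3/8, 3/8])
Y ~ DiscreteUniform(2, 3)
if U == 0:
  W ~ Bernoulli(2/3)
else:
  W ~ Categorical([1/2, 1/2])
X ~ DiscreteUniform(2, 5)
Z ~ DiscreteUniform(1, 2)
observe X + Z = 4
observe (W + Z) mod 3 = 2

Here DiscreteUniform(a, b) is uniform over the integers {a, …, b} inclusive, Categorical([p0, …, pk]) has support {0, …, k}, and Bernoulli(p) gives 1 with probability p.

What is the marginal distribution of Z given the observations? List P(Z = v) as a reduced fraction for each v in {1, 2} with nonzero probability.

Enumerate traces; 12 have nonzero weight after conditioning:
  (U=0, Y=2, W=0, X=2, Z=2) weight 1/192
  (U=0, Y=2, W=1, X=3, Z=1) weight 1/96
  (U=0, Y=3, W=0, X=2, Z=2) weight 1/192
  (U=0, Y=3, W=1, X=3, Z=1) weight 1/96
  (U=1, Y=2, W=0, X=2, Z=2) weight 3/256
  (U=1, Y=2, W=1, X=3, Z=1) weight 3/256
  (U=1, Y=3, W=0, X=2, Z=2) weight 3/256
  (U=1, Y=3, W=1, X=3, Z=1) weight 3/256
  … 4 more
Group by Z:
  weight(Z=1) = 13/192
  weight(Z=2) = 11/192
Total weight = 13/192 + 11/192 = 1/8
P(Z=1 | obs) = 13/192 / 1/8 = 13/24
P(Z=2 | obs) = 11/192 / 1/8 = 11/24

P(Z=1) = 13/24, P(Z=2) = 11/24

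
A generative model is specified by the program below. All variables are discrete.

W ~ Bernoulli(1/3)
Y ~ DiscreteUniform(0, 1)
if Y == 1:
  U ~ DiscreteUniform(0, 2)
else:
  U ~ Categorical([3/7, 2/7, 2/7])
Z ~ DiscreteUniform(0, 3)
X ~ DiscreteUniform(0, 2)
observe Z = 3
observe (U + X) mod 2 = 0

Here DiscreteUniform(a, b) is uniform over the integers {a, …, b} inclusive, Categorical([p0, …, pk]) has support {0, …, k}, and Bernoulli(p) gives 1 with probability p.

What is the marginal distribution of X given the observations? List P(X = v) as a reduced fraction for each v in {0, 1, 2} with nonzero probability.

Enumerate traces; 20 have nonzero weight after conditioning:
  (W=0, Y=0, U=0, Z=3, X=0) weight 1/84
  (W=0, Y=0, U=0, Z=3, X=2) weight 1/84
  (W=0, Y=0, U=1, Z=3, X=1) weight 1/126
  (W=0, Y=0, U=2, Z=3, X=0) weight 1/126
  (W=0, Y=0, U=2, Z=3, X=2) weight 1/126
  (W=0, Y=1, U=0, Z=3, X=0) weight 1/108
  (W=0, Y=1, U=0, Z=3, X=2) weight 1/108
  (W=0, Y=1, U=1, Z=3, X=1) weight 1/108
  … 12 more
Group by X:
  weight(X=0) = 29/504
  weight(X=1) = 13/504
  weight(X=2) = 29/504
Total weight = 29/504 + 13/504 + 29/504 = 71/504
P(X=0 | obs) = 29/504 / 71/504 = 29/71
P(X=1 | obs) = 13/504 / 71/504 = 13/71
P(X=2 | obs) = 29/504 / 71/504 = 29/71

P(X=0) = 29/71, P(X=1) = 13/71, P(X=2) = 29/71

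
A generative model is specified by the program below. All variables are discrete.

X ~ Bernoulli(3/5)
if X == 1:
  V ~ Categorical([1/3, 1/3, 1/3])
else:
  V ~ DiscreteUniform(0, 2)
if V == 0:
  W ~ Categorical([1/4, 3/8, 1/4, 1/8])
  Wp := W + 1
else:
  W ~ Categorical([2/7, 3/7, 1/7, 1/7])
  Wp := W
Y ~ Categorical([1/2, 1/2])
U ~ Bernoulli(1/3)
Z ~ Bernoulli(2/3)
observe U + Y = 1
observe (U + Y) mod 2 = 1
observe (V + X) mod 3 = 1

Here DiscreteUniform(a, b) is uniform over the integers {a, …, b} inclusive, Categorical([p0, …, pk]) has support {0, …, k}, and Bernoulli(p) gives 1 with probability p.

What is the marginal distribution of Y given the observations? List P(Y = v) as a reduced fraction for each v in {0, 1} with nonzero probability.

P(Y=0) = 1/3, P(Y=1) = 2/3

Enumerate traces; 32 have nonzero weight after conditioning:
  (X=0, V=1, W=0, Y=0, U=1, Z=0) weight 2/945
  (X=0, V=1, W=0, Y=0, U=1, Z=1) weight 4/945
  (X=0, V=1, W=0, Y=1, U=0, Z=0) weight 4/945
  (X=0, V=1, W=0, Y=1, U=0, Z=1) weight 8/945
  (X=0, V=1, W=1, Y=0, U=1, Z=0) weight 1/315
  (X=0, V=1, W=1, Y=0, U=1, Z=1) weight 2/315
  (X=0, V=1, W=1, Y=1, U=0, Z=0) weight 2/315
  (X=0, V=1, W=1, Y=1, U=0, Z=1) weight 4/315
  … 24 more
Group by Y:
  weight(Y=0) = 1/18
  weight(Y=1) = 1/9
Total weight = 1/18 + 1/9 = 1/6
P(Y=0 | obs) = 1/18 / 1/6 = 1/3
P(Y=1 | obs) = 1/9 / 1/6 = 2/3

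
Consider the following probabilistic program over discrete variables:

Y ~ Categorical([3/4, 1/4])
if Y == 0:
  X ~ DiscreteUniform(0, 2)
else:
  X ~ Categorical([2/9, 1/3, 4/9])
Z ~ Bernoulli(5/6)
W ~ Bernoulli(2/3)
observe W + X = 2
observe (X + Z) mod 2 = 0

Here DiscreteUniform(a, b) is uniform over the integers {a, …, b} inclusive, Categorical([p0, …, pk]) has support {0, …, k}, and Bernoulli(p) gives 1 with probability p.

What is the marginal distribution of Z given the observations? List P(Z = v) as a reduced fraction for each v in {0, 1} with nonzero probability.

P(Z=0) = 13/133, P(Z=1) = 120/133

Enumerate traces; 4 have nonzero weight after conditioning:
  (Y=0, X=1, Z=1, W=1) weight 5/36
  (Y=0, X=2, Z=0, W=0) weight 1/72
  (Y=1, X=1, Z=1, W=1) weight 5/108
  (Y=1, X=2, Z=0, W=0) weight 1/162
Group by Z:
  weight(Z=0) = 13/648
  weight(Z=1) = 5/27
Total weight = 13/648 + 5/27 = 133/648
P(Z=0 | obs) = 13/648 / 133/648 = 13/133
P(Z=1 | obs) = 5/27 / 133/648 = 120/133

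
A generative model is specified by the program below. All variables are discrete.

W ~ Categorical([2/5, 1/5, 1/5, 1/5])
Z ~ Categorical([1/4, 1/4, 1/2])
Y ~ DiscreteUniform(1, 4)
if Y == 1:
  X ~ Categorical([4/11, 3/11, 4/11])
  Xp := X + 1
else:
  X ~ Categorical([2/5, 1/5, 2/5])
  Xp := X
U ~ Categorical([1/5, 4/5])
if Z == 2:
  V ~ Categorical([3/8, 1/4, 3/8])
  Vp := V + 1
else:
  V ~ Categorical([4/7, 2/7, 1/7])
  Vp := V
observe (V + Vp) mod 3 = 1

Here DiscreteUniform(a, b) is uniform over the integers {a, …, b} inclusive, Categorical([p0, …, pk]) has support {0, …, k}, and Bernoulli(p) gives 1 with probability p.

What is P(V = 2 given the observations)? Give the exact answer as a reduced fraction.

P(V = 2 | obs) = 8/29

Enumerate traces; 288 have nonzero weight after conditioning:
  (W=0, Z=0, Y=1, X=0, U=0, V=2) weight 1/3850
  (W=0, Z=0, Y=1, X=0, U=1, V=2) weight 2/1925
  (W=0, Z=0, Y=1, X=1, U=0, V=2) weight 3/15400
  (W=0, Z=0, Y=1, X=1, U=1, V=2) weight 3/3850
  (W=0, Z=0, Y=1, X=2, U=0, V=2) weight 1/3850
  (W=0, Z=0, Y=1, X=2, U=1, V=2) weight 2/1925
  (W=0, Z=0, Y=2, X=0, U=0, V=2) weight 1/3500
  (W=0, Z=0, Y=2, X=0, U=1, V=2) weight 1/875
  (W=0, Z=2, Y=1, X=0, U=0, V=0) weight 3/2200
  … 279 more
Group by V:
  weight(V=0) = 3/16
  weight(V=2) = 1/14
Total weight = 3/16 + 1/14 = 29/112
P(V=0 | obs) = 3/16 / 29/112 = 21/29
P(V=2 | obs) = 1/14 / 29/112 = 8/29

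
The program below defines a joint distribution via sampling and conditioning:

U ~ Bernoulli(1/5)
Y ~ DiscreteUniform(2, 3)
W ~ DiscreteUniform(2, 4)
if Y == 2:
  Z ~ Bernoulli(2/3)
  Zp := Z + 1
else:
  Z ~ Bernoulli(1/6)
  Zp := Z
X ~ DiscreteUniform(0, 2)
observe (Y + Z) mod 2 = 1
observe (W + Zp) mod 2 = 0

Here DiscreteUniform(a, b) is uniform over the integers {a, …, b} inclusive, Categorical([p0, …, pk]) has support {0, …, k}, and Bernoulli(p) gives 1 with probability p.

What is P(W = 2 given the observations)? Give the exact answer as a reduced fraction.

Enumerate traces; 24 have nonzero weight after conditioning:
  (U=0, Y=2, W=2, Z=1, X=0) weight 4/135
  (U=0, Y=2, W=2, Z=1, X=1) weight 4/135
  (U=0, Y=2, W=2, Z=1, X=2) weight 4/135
  (U=0, Y=2, W=4, Z=1, X=0) weight 4/135
  (U=0, Y=2, W=4, Z=1, X=1) weight 4/135
  (U=0, Y=2, W=4, Z=1, X=2) weight 4/135
  (U=0, Y=3, W=2, Z=0, X=0) weight 1/27
  (U=0, Y=3, W=2, Z=0, X=1) weight 1/27
  … 16 more
Group by W:
  weight(W=2) = 1/4
  weight(W=4) = 1/4
Total weight = 1/4 + 1/4 = 1/2
P(W=2 | obs) = 1/4 / 1/2 = 1/2
P(W=4 | obs) = 1/4 / 1/2 = 1/2

P(W = 2 | obs) = 1/2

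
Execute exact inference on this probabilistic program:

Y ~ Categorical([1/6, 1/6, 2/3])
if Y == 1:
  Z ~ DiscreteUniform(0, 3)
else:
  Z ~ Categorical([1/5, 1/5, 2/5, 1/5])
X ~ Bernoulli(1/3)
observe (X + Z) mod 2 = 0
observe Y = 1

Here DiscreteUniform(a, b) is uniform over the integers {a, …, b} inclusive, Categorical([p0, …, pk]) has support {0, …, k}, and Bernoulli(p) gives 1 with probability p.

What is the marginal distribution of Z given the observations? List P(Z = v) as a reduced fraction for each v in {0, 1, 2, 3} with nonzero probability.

Enumerate traces; 4 have nonzero weight after conditioning:
  (Y=1, Z=0, X=0) weight 1/36
  (Y=1, Z=1, X=1) weight 1/72
  (Y=1, Z=2, X=0) weight 1/36
  (Y=1, Z=3, X=1) weight 1/72
Group by Z:
  weight(Z=0) = 1/36
  weight(Z=1) = 1/72
  weight(Z=2) = 1/36
  weight(Z=3) = 1/72
Total weight = 1/36 + 1/72 + 1/36 + 1/72 = 1/12
P(Z=0 | obs) = 1/36 / 1/12 = 1/3
P(Z=1 | obs) = 1/72 / 1/12 = 1/6
P(Z=2 | obs) = 1/36 / 1/12 = 1/3
P(Z=3 | obs) = 1/72 / 1/12 = 1/6

P(Z=0) = 1/3, P(Z=1) = 1/6, P(Z=2) = 1/3, P(Z=3) = 1/6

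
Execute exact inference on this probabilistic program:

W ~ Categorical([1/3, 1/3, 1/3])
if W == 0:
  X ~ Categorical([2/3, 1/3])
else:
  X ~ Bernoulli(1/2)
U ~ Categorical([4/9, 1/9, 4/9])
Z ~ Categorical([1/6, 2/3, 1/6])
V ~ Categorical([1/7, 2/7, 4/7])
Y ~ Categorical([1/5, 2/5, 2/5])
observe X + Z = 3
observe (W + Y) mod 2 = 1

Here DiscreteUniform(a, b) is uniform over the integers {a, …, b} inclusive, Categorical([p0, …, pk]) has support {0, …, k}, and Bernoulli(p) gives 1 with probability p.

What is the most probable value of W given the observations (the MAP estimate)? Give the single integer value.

Enumerate traces; 36 have nonzero weight after conditioning:
  (W=0, X=1, U=0, Z=2, V=0, Y=1) weight 4/8505
  (W=0, X=1, U=0, Z=2, V=1, Y=1) weight 8/8505
  (W=0, X=1, U=0, Z=2, V=2, Y=1) weight 16/8505
  (W=0, X=1, U=1, Z=2, V=0, Y=1) weight 1/8505
  (W=0, X=1, U=1, Z=2, V=1, Y=1) weight 2/8505
  (W=0, X=1, U=1, Z=2, V=2, Y=1) weight 4/8505
  (W=0, X=1, U=2, Z=2, V=0, Y=1) weight 4/8505
  (W=0, X=1, U=2, Z=2, V=1, Y=1) weight 8/8505
  (W=1, X=1, U=0, Z=2, V=0, Y=0) weight 1/2835
  (W=2, X=1, U=0, Z=2, V=0, Y=1) weight 2/2835
  … 26 more
Group by W:
  weight(W=0) = 1/135
  weight(W=1) = 1/60
  weight(W=2) = 1/90
Total weight = 1/135 + 1/60 + 1/90 = 19/540
P(W=0 | obs) = 1/135 / 19/540 = 4/19
P(W=1 | obs) = 1/60 / 19/540 = 9/19
P(W=2 | obs) = 1/90 / 19/540 = 6/19
argmax = 1

argmax_v P(W = v | obs) = 1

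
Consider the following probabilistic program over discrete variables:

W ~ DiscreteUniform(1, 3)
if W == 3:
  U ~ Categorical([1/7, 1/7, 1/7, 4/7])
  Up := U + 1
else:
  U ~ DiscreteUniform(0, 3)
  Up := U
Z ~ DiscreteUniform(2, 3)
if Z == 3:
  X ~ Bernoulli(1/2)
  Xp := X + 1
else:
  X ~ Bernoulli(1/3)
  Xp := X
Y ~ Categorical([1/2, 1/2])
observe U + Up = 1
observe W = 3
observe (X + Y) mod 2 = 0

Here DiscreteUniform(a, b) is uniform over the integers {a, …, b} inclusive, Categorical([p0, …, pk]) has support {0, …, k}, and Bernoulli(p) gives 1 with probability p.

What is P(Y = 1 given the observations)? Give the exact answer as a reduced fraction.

P(Y = 1 | obs) = 5/12

Enumerate traces; 4 have nonzero weight after conditioning:
  (W=3, U=0, Z=2, X=0, Y=0) weight 1/126
  (W=3, U=0, Z=2, X=1, Y=1) weight 1/252
  (W=3, U=0, Z=3, X=0, Y=0) weight 1/168
  (W=3, U=0, Z=3, X=1, Y=1) weight 1/168
Group by Y:
  weight(Y=0) = 1/72
  weight(Y=1) = 5/504
Total weight = 1/72 + 5/504 = 1/42
P(Y=0 | obs) = 1/72 / 1/42 = 7/12
P(Y=1 | obs) = 5/504 / 1/42 = 5/12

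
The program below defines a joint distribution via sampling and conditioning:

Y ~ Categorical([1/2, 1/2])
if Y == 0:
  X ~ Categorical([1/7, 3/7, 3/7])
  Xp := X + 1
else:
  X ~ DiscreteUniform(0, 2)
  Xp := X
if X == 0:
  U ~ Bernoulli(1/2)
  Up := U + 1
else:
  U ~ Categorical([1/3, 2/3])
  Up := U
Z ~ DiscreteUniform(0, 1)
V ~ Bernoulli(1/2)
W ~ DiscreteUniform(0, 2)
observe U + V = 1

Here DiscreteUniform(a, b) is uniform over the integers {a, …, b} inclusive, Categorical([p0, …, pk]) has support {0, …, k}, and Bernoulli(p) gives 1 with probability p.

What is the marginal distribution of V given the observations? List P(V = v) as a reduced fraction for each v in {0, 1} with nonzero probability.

Enumerate traces; 72 have nonzero weight after conditioning:
  (Y=0, X=0, U=0, Z=0, V=1, W=0) weight 1/336
  (Y=0, X=0, U=0, Z=0, V=1, W=1) weight 1/336
  (Y=0, X=0, U=0, Z=0, V=1, W=2) weight 1/336
  (Y=0, X=0, U=0, Z=1, V=1, W=0) weight 1/336
  (Y=0, X=0, U=0, Z=1, V=1, W=1) weight 1/336
  (Y=0, X=0, U=0, Z=1, V=1, W=2) weight 1/336
  (Y=0, X=0, U=1, Z=0, V=0, W=0) weight 1/336
  (Y=0, X=0, U=1, Z=0, V=0, W=1) weight 1/336
  … 64 more
Group by V:
  weight(V=0) = 79/252
  weight(V=1) = 47/252
Total weight = 79/252 + 47/252 = 1/2
P(V=0 | obs) = 79/252 / 1/2 = 79/126
P(V=1 | obs) = 47/252 / 1/2 = 47/126

P(V=0) = 79/126, P(V=1) = 47/126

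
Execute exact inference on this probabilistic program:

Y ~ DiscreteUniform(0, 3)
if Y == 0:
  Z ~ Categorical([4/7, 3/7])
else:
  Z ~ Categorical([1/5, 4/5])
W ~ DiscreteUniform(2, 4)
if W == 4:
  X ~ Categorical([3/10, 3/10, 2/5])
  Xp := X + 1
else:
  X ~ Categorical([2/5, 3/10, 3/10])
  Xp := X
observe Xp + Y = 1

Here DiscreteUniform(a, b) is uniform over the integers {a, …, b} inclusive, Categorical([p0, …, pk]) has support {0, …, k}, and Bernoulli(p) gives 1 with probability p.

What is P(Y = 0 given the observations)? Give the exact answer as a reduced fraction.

Enumerate traces; 10 have nonzero weight after conditioning:
  (Y=0, Z=0, W=2, X=1) weight 1/70
  (Y=0, Z=0, W=3, X=1) weight 1/70
  (Y=0, Z=0, W=4, X=0) weight 1/70
  (Y=0, Z=1, W=2, X=1) weight 3/280
  (Y=0, Z=1, W=3, X=1) weight 3/280
  (Y=0, Z=1, W=4, X=0) weight 3/280
  (Y=1, Z=0, W=2, X=0) weight 1/150
  (Y=1, Z=0, W=3, X=0) weight 1/150
  … 2 more
Group by Y:
  weight(Y=0) = 3/40
  weight(Y=1) = 1/15
Total weight = 3/40 + 1/15 = 17/120
P(Y=0 | obs) = 3/40 / 17/120 = 9/17
P(Y=1 | obs) = 1/15 / 17/120 = 8/17

P(Y = 0 | obs) = 9/17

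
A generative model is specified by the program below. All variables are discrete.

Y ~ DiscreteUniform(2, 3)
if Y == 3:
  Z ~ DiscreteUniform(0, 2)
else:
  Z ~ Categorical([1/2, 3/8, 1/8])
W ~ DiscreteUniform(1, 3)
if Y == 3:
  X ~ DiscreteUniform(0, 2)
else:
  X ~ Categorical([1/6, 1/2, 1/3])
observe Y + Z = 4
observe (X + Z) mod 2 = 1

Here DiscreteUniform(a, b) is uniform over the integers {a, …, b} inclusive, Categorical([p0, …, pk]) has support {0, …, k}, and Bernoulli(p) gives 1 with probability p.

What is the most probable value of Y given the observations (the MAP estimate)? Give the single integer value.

argmax_v P(Y = v | obs) = 3

Enumerate traces; 9 have nonzero weight after conditioning:
  (Y=2, Z=2, W=1, X=1) weight 1/96
  (Y=2, Z=2, W=2, X=1) weight 1/96
  (Y=2, Z=2, W=3, X=1) weight 1/96
  (Y=3, Z=1, W=1, X=0) weight 1/54
  (Y=3, Z=1, W=1, X=2) weight 1/54
  (Y=3, Z=1, W=2, X=0) weight 1/54
  (Y=3, Z=1, W=2, X=2) weight 1/54
  (Y=3, Z=1, W=3, X=0) weight 1/54
  … 1 more
Group by Y:
  weight(Y=2) = 1/32
  weight(Y=3) = 1/9
Total weight = 1/32 + 1/9 = 41/288
P(Y=2 | obs) = 1/32 / 41/288 = 9/41
P(Y=3 | obs) = 1/9 / 41/288 = 32/41
argmax = 3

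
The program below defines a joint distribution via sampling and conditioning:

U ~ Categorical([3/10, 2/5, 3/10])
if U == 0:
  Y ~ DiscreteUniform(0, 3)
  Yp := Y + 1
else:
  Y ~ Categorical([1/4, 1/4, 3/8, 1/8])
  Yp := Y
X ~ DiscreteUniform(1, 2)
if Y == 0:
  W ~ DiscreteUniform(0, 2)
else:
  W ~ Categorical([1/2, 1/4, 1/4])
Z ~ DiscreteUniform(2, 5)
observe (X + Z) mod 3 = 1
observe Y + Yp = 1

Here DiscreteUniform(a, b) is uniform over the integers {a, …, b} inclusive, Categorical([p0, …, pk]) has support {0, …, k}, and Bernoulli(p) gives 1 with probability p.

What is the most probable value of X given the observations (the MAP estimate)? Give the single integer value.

Enumerate traces; 9 have nonzero weight after conditioning:
  (U=0, Y=0, X=1, W=0, Z=3) weight 1/320
  (U=0, Y=0, X=1, W=1, Z=3) weight 1/320
  (U=0, Y=0, X=1, W=2, Z=3) weight 1/320
  (U=0, Y=0, X=2, W=0, Z=2) weight 1/320
  (U=0, Y=0, X=2, W=0, Z=5) weight 1/320
  (U=0, Y=0, X=2, W=1, Z=2) weight 1/320
  (U=0, Y=0, X=2, W=1, Z=5) weight 1/320
  (U=0, Y=0, X=2, W=2, Z=2) weight 1/320
  … 1 more
Group by X:
  weight(X=1) = 3/320
  weight(X=2) = 3/160
Total weight = 3/320 + 3/160 = 9/320
P(X=1 | obs) = 3/320 / 9/320 = 1/3
P(X=2 | obs) = 3/160 / 9/320 = 2/3
argmax = 2

argmax_v P(X = v | obs) = 2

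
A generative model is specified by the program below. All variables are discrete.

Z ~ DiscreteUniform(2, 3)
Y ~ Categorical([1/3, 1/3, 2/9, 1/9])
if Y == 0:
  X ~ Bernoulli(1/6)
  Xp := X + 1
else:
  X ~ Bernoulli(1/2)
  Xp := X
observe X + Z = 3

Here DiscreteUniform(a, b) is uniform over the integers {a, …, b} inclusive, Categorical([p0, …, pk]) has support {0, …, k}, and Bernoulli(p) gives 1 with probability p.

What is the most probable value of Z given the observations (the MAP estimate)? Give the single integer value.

argmax_v P(Z = v | obs) = 3

Enumerate traces; 8 have nonzero weight after conditioning:
  (Z=2, Y=0, X=1) weight 1/36
  (Z=2, Y=1, X=1) weight 1/12
  (Z=2, Y=2, X=1) weight 1/18
  (Z=2, Y=3, X=1) weight 1/36
  (Z=3, Y=0, X=0) weight 5/36
  (Z=3, Y=1, X=0) weight 1/12
  (Z=3, Y=2, X=0) weight 1/18
  (Z=3, Y=3, X=0) weight 1/36
Group by Z:
  weight(Z=2) = 7/36
  weight(Z=3) = 11/36
Total weight = 7/36 + 11/36 = 1/2
P(Z=2 | obs) = 7/36 / 1/2 = 7/18
P(Z=3 | obs) = 11/36 / 1/2 = 11/18
argmax = 3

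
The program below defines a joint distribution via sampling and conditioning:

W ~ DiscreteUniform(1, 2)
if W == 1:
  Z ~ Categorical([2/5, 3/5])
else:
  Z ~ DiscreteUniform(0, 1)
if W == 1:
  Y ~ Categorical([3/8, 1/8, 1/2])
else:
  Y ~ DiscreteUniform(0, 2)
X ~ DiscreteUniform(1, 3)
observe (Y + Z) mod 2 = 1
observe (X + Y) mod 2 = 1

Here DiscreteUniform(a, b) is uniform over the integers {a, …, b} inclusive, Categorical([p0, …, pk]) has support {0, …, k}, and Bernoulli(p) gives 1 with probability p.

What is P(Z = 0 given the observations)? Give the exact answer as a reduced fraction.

Enumerate traces; 10 have nonzero weight after conditioning:
  (W=1, Z=0, Y=1, X=2) weight 1/120
  (W=1, Z=1, Y=0, X=1) weight 3/80
  (W=1, Z=1, Y=0, X=3) weight 3/80
  (W=1, Z=1, Y=2, X=1) weight 1/20
  (W=1, Z=1, Y=2, X=3) weight 1/20
  (W=2, Z=0, Y=1, X=2) weight 1/36
  (W=2, Z=1, Y=0, X=1) weight 1/36
  (W=2, Z=1, Y=0, X=3) weight 1/36
  … 2 more
Group by Z:
  weight(Z=0) = 13/360
  weight(Z=1) = 103/360
Total weight = 13/360 + 103/360 = 29/90
P(Z=0 | obs) = 13/360 / 29/90 = 13/116
P(Z=1 | obs) = 103/360 / 29/90 = 103/116

P(Z = 0 | obs) = 13/116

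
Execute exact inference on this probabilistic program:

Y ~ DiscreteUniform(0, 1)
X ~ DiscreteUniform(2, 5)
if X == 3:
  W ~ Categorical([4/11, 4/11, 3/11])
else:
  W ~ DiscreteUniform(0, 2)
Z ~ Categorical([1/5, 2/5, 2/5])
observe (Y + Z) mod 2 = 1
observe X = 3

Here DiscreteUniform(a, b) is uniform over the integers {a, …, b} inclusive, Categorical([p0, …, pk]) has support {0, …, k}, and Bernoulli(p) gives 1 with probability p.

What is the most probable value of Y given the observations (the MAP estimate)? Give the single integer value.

Enumerate traces; 9 have nonzero weight after conditioning:
  (Y=0, X=3, W=0, Z=1) weight 1/55
  (Y=0, X=3, W=1, Z=1) weight 1/55
  (Y=0, X=3, W=2, Z=1) weight 3/220
  (Y=1, X=3, W=0, Z=0) weight 1/110
  (Y=1, X=3, W=0, Z=2) weight 1/55
  (Y=1, X=3, W=1, Z=0) weight 1/110
  (Y=1, X=3, W=1, Z=2) weight 1/55
  (Y=1, X=3, W=2, Z=0) weight 3/440
  … 1 more
Group by Y:
  weight(Y=0) = 1/20
  weight(Y=1) = 3/40
Total weight = 1/20 + 3/40 = 1/8
P(Y=0 | obs) = 1/20 / 1/8 = 2/5
P(Y=1 | obs) = 3/40 / 1/8 = 3/5
argmax = 1

argmax_v P(Y = v | obs) = 1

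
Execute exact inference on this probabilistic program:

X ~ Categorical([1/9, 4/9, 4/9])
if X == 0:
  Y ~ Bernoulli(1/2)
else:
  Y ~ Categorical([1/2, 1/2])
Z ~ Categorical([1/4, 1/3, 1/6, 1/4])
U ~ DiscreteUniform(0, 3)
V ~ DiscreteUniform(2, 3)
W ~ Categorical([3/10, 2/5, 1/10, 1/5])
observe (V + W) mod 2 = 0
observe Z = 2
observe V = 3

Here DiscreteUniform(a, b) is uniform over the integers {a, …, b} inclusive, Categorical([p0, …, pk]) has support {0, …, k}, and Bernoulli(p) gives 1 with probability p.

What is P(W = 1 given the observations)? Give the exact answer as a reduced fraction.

Enumerate traces; 48 have nonzero weight after conditioning:
  (X=0, Y=0, Z=2, U=0, V=3, W=1) weight 1/2160
  (X=0, Y=0, Z=2, U=0, V=3, W=3) weight 1/4320
  (X=0, Y=0, Z=2, U=1, V=3, W=1) weight 1/2160
  (X=0, Y=0, Z=2, U=1, V=3, W=3) weight 1/4320
  (X=0, Y=0, Z=2, U=2, V=3, W=1) weight 1/2160
  (X=0, Y=0, Z=2, U=2, V=3, W=3) weight 1/4320
  (X=0, Y=0, Z=2, U=3, V=3, W=1) weight 1/2160
  (X=0, Y=0, Z=2, U=3, V=3, W=3) weight 1/4320
  … 40 more
Group by W:
  weight(W=1) = 1/30
  weight(W=3) = 1/60
Total weight = 1/30 + 1/60 = 1/20
P(W=1 | obs) = 1/30 / 1/20 = 2/3
P(W=3 | obs) = 1/60 / 1/20 = 1/3

P(W = 1 | obs) = 2/3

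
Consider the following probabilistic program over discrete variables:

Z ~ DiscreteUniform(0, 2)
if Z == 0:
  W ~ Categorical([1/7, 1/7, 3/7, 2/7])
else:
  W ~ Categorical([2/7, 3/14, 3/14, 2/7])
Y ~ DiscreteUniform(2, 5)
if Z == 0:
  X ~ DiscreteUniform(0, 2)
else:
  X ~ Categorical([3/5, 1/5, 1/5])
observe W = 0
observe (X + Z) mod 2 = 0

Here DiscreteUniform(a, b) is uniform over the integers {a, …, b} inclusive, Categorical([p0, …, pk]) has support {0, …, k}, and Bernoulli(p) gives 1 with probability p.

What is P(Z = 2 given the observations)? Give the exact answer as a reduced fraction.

Enumerate traces; 20 have nonzero weight after conditioning:
  (Z=0, W=0, Y=2, X=0) weight 1/252
  (Z=0, W=0, Y=2, X=2) weight 1/252
  (Z=0, W=0, Y=3, X=0) weight 1/252
  (Z=0, W=0, Y=3, X=2) weight 1/252
  (Z=0, W=0, Y=4, X=0) weight 1/252
  (Z=0, W=0, Y=4, X=2) weight 1/252
  (Z=0, W=0, Y=5, X=0) weight 1/252
  (Z=0, W=0, Y=5, X=2) weight 1/252
  (Z=1, W=0, Y=2, X=1) weight 1/210
  (Z=2, W=0, Y=2, X=0) weight 1/70
  … 10 more
Group by Z:
  weight(Z=0) = 2/63
  weight(Z=1) = 2/105
  weight(Z=2) = 8/105
Total weight = 2/63 + 2/105 + 8/105 = 8/63
P(Z=0 | obs) = 2/63 / 8/63 = 1/4
P(Z=1 | obs) = 2/105 / 8/63 = 3/20
P(Z=2 | obs) = 8/105 / 8/63 = 3/5

P(Z = 2 | obs) = 3/5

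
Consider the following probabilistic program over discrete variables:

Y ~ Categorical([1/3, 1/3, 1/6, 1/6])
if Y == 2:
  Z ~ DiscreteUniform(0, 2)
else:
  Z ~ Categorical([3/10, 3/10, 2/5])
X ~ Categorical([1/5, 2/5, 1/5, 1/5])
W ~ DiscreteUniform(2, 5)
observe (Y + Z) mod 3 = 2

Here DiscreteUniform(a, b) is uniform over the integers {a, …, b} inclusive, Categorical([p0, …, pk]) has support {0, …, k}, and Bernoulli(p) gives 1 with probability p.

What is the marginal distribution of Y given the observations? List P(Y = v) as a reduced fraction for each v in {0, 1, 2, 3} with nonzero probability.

Enumerate traces; 64 have nonzero weight after conditioning:
  (Y=0, Z=2, X=0, W=2) weight 1/150
  (Y=0, Z=2, X=0, W=3) weight 1/150
  (Y=0, Z=2, X=0, W=4) weight 1/150
  (Y=0, Z=2, X=0, W=5) weight 1/150
  (Y=0, Z=2, X=1, W=2) weight 1/75
  (Y=0, Z=2, X=1, W=3) weight 1/75
  (Y=0, Z=2, X=1, W=4) weight 1/75
  (Y=0, Z=2, X=1, W=5) weight 1/75
  (Y=1, Z=1, X=0, W=2) weight 1/200
  (Y=2, Z=0, X=0, W=2) weight 1/360
  … 54 more
Group by Y:
  weight(Y=0) = 2/15
  weight(Y=1) = 1/10
  weight(Y=2) = 1/18
  weight(Y=3) = 1/15
Total weight = 2/15 + 1/10 + 1/18 + 1/15 = 16/45
P(Y=0 | obs) = 2/15 / 16/45 = 3/8
P(Y=1 | obs) = 1/10 / 16/45 = 9/32
P(Y=2 | obs) = 1/18 / 16/45 = 5/32
P(Y=3 | obs) = 1/15 / 16/45 = 3/16

P(Y=0) = 3/8, P(Y=1) = 9/32, P(Y=2) = 5/32, P(Y=3) = 3/16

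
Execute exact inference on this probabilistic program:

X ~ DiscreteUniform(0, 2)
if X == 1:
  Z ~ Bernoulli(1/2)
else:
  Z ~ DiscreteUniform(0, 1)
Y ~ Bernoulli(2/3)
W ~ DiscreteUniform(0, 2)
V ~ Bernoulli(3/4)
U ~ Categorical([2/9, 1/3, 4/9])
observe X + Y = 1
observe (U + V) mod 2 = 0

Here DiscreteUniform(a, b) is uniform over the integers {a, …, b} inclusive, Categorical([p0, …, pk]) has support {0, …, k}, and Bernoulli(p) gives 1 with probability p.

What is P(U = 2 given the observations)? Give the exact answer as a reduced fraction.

Enumerate traces; 36 have nonzero weight after conditioning:
  (X=0, Z=0, Y=1, W=0, V=0, U=0) weight 1/486
  (X=0, Z=0, Y=1, W=0, V=0, U=2) weight 1/243
  (X=0, Z=0, Y=1, W=0, V=1, U=1) weight 1/108
  (X=0, Z=0, Y=1, W=1, V=0, U=0) weight 1/486
  (X=0, Z=0, Y=1, W=1, V=0, U=2) weight 1/243
  (X=0, Z=0, Y=1, W=1, V=1, U=1) weight 1/108
  (X=0, Z=0, Y=1, W=2, V=0, U=0) weight 1/486
  (X=0, Z=0, Y=1, W=2, V=0, U=2) weight 1/243
  … 28 more
Group by U:
  weight(U=0) = 1/54
  weight(U=1) = 1/12
  weight(U=2) = 1/27
Total weight = 1/54 + 1/12 + 1/27 = 5/36
P(U=0 | obs) = 1/54 / 5/36 = 2/15
P(U=1 | obs) = 1/12 / 5/36 = 3/5
P(U=2 | obs) = 1/27 / 5/36 = 4/15

P(U = 2 | obs) = 4/15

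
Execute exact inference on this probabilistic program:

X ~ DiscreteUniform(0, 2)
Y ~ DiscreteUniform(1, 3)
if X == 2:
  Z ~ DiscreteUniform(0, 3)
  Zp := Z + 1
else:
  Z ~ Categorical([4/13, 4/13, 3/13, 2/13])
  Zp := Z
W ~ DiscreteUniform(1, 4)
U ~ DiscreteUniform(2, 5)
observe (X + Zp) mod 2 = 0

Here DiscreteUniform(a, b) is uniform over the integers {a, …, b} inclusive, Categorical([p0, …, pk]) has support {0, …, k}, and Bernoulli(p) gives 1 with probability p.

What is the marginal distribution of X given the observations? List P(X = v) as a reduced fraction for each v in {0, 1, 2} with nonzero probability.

P(X=0) = 14/39, P(X=1) = 4/13, P(X=2) = 1/3

Enumerate traces; 288 have nonzero weight after conditioning:
  (X=0, Y=1, Z=0, W=1, U=2) weight 1/468
  (X=0, Y=1, Z=0, W=1, U=3) weight 1/468
  (X=0, Y=1, Z=0, W=1, U=4) weight 1/468
  (X=0, Y=1, Z=0, W=1, U=5) weight 1/468
  (X=0, Y=1, Z=0, W=2, U=2) weight 1/468
  (X=0, Y=1, Z=0, W=2, U=3) weight 1/468
  (X=0, Y=1, Z=0, W=2, U=4) weight 1/468
  (X=0, Y=1, Z=0, W=2, U=5) weight 1/468
  (X=1, Y=1, Z=1, W=1, U=2) weight 1/468
  (X=2, Y=1, Z=1, W=1, U=2) weight 1/576
  … 278 more
Group by X:
  weight(X=0) = 7/39
  weight(X=1) = 2/13
  weight(X=2) = 1/6
Total weight = 7/39 + 2/13 + 1/6 = 1/2
P(X=0 | obs) = 7/39 / 1/2 = 14/39
P(X=1 | obs) = 2/13 / 1/2 = 4/13
P(X=2 | obs) = 1/6 / 1/2 = 1/3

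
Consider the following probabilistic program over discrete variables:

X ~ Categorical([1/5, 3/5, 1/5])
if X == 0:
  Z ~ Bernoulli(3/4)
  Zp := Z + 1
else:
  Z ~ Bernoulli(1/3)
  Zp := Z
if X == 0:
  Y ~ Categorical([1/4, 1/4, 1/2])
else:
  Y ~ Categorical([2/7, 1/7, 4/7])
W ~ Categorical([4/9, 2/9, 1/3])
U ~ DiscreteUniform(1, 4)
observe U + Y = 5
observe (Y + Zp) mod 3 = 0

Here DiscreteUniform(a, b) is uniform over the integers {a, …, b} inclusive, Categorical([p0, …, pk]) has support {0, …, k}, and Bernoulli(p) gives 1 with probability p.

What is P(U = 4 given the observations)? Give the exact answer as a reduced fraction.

Enumerate traces; 12 have nonzero weight after conditioning:
  (X=0, Z=0, Y=2, W=0, U=3) weight 1/360
  (X=0, Z=0, Y=2, W=1, U=3) weight 1/720
  (X=0, Z=0, Y=2, W=2, U=3) weight 1/480
  (X=0, Z=1, Y=1, W=0, U=4) weight 1/240
  (X=0, Z=1, Y=1, W=1, U=4) weight 1/480
  (X=0, Z=1, Y=1, W=2, U=4) weight 1/320
  (X=1, Z=1, Y=2, W=0, U=3) weight 4/315
  (X=1, Z=1, Y=2, W=1, U=3) weight 2/315
  … 4 more
Group by U:
  weight(U=3) = 149/3360
  weight(U=4) = 3/320
Total weight = 149/3360 + 3/320 = 361/6720
P(U=3 | obs) = 149/3360 / 361/6720 = 298/361
P(U=4 | obs) = 3/320 / 361/6720 = 63/361

P(U = 4 | obs) = 63/361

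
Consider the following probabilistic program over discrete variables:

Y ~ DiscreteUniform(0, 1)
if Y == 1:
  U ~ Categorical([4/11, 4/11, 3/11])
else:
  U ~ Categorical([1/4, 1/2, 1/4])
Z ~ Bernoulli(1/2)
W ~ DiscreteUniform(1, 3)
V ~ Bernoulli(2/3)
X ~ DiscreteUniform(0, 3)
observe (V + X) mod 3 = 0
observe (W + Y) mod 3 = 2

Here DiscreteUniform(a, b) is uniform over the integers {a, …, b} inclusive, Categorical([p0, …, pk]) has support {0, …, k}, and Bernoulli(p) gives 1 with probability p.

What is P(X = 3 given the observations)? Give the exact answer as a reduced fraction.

Enumerate traces; 36 have nonzero weight after conditioning:
  (Y=0, U=0, Z=0, W=2, V=0, X=0) weight 1/576
  (Y=0, U=0, Z=0, W=2, V=0, X=3) weight 1/576
  (Y=0, U=0, Z=0, W=2, V=1, X=2) weight 1/288
  (Y=0, U=0, Z=1, W=2, V=0, X=0) weight 1/576
  (Y=0, U=0, Z=1, W=2, V=0, X=3) weight 1/576
  (Y=0, U=0, Z=1, W=2, V=1, X=2) weight 1/288
  (Y=0, U=1, Z=0, W=2, V=0, X=0) weight 1/288
  (Y=0, U=1, Z=0, W=2, V=0, X=3) weight 1/288
  … 28 more
Group by X:
  weight(X=0) = 1/36
  weight(X=2) = 1/18
  weight(X=3) = 1/36
Total weight = 1/36 + 1/18 + 1/36 = 1/9
P(X=0 | obs) = 1/36 / 1/9 = 1/4
P(X=2 | obs) = 1/18 / 1/9 = 1/2
P(X=3 | obs) = 1/36 / 1/9 = 1/4

P(X = 3 | obs) = 1/4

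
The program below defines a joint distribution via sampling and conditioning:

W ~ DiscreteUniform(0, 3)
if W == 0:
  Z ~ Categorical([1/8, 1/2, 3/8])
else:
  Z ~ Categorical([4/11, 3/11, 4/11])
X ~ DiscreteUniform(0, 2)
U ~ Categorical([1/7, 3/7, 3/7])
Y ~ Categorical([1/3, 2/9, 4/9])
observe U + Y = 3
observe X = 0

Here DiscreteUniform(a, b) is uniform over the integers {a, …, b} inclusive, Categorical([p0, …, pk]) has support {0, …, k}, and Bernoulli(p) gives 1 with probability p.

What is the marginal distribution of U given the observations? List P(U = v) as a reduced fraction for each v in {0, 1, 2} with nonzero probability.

P(U=1) = 2/3, P(U=2) = 1/3

Enumerate traces; 24 have nonzero weight after conditioning:
  (W=0, Z=0, X=0, U=1, Y=2) weight 1/504
  (W=0, Z=0, X=0, U=2, Y=1) weight 1/1008
  (W=0, Z=1, X=0, U=1, Y=2) weight 1/126
  (W=0, Z=1, X=0, U=2, Y=1) weight 1/252
  (W=0, Z=2, X=0, U=1, Y=2) weight 1/168
  (W=0, Z=2, X=0, U=2, Y=1) weight 1/336
  (W=1, Z=0, X=0, U=1, Y=2) weight 4/693
  (W=1, Z=0, X=0, U=2, Y=1) weight 2/693
  … 16 more
Group by U:
  weight(U=1) = 4/63
  weight(U=2) = 2/63
Total weight = 4/63 + 2/63 = 2/21
P(U=1 | obs) = 4/63 / 2/21 = 2/3
P(U=2 | obs) = 2/63 / 2/21 = 1/3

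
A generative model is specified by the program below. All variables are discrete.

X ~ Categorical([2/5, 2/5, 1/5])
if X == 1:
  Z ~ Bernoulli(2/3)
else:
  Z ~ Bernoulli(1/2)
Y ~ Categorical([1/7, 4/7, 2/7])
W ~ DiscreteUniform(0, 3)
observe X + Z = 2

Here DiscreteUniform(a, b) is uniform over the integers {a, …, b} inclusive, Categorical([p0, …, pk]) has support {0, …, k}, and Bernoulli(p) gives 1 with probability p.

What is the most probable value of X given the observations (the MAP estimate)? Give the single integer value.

argmax_v P(X = v | obs) = 1

Enumerate traces; 24 have nonzero weight after conditioning:
  (X=1, Z=1, Y=0, W=0) weight 1/105
  (X=1, Z=1, Y=0, W=1) weight 1/105
  (X=1, Z=1, Y=0, W=2) weight 1/105
  (X=1, Z=1, Y=0, W=3) weight 1/105
  (X=1, Z=1, Y=1, W=0) weight 4/105
  (X=1, Z=1, Y=1, W=1) weight 4/105
  (X=1, Z=1, Y=1, W=2) weight 4/105
  (X=1, Z=1, Y=1, W=3) weight 4/105
  (X=2, Z=0, Y=0, W=0) weight 1/280
  … 15 more
Group by X:
  weight(X=1) = 4/15
  weight(X=2) = 1/10
Total weight = 4/15 + 1/10 = 11/30
P(X=1 | obs) = 4/15 / 11/30 = 8/11
P(X=2 | obs) = 1/10 / 11/30 = 3/11
argmax = 1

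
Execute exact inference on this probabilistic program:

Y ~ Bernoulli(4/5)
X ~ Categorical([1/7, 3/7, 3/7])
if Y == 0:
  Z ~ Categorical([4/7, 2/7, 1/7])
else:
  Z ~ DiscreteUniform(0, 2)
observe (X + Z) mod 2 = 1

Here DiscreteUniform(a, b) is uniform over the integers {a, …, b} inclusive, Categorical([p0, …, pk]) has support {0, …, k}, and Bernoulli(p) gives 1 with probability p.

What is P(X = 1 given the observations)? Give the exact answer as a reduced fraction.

P(X = 1 | obs) = 213/349

Enumerate traces; 8 have nonzero weight after conditioning:
  (Y=0, X=0, Z=1) weight 2/245
  (Y=0, X=1, Z=0) weight 12/245
  (Y=0, X=1, Z=2) weight 3/245
  (Y=0, X=2, Z=1) weight 6/245
  (Y=1, X=0, Z=1) weight 4/105
  (Y=1, X=1, Z=0) weight 4/35
  (Y=1, X=1, Z=2) weight 4/35
  (Y=1, X=2, Z=1) weight 4/35
Group by X:
  weight(X=0) = 34/735
  weight(X=1) = 71/245
  weight(X=2) = 34/245
Total weight = 34/735 + 71/245 + 34/245 = 349/735
P(X=0 | obs) = 34/735 / 349/735 = 34/349
P(X=1 | obs) = 71/245 / 349/735 = 213/349
P(X=2 | obs) = 34/245 / 349/735 = 102/349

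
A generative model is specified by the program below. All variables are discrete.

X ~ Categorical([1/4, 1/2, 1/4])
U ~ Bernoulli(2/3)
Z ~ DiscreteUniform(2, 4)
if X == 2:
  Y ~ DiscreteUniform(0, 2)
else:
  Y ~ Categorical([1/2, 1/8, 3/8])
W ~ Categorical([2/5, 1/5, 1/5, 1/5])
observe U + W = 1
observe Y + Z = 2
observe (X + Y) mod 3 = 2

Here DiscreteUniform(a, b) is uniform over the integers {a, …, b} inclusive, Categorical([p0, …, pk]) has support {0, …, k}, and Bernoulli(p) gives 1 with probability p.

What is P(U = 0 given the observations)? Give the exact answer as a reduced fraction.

P(U = 0 | obs) = 1/5

Enumerate traces; 2 have nonzero weight after conditioning:
  (X=2, U=0, Z=2, Y=0, W=1) weight 1/540
  (X=2, U=1, Z=2, Y=0, W=0) weight 1/135
Group by U:
  weight(U=0) = 1/540
  weight(U=1) = 1/135
Total weight = 1/540 + 1/135 = 1/108
P(U=0 | obs) = 1/540 / 1/108 = 1/5
P(U=1 | obs) = 1/135 / 1/108 = 4/5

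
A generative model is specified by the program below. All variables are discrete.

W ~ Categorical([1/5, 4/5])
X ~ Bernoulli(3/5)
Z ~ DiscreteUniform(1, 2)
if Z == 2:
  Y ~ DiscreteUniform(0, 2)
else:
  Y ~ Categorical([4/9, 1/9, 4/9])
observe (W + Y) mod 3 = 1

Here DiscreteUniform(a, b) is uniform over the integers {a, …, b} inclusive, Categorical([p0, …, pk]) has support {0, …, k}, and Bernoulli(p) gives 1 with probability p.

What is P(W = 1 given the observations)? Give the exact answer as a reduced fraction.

P(W = 1 | obs) = 7/8

Enumerate traces; 8 have nonzero weight after conditioning:
  (W=0, X=0, Z=1, Y=1) weight 1/225
  (W=0, X=0, Z=2, Y=1) weight 1/75
  (W=0, X=1, Z=1, Y=1) weight 1/150
  (W=0, X=1, Z=2, Y=1) weight 1/50
  (W=1, X=0, Z=1, Y=0) weight 16/225
  (W=1, X=0, Z=2, Y=0) weight 4/75
  (W=1, X=1, Z=1, Y=0) weight 8/75
  (W=1, X=1, Z=2, Y=0) weight 2/25
Group by W:
  weight(W=0) = 2/45
  weight(W=1) = 14/45
Total weight = 2/45 + 14/45 = 16/45
P(W=0 | obs) = 2/45 / 16/45 = 1/8
P(W=1 | obs) = 14/45 / 16/45 = 7/8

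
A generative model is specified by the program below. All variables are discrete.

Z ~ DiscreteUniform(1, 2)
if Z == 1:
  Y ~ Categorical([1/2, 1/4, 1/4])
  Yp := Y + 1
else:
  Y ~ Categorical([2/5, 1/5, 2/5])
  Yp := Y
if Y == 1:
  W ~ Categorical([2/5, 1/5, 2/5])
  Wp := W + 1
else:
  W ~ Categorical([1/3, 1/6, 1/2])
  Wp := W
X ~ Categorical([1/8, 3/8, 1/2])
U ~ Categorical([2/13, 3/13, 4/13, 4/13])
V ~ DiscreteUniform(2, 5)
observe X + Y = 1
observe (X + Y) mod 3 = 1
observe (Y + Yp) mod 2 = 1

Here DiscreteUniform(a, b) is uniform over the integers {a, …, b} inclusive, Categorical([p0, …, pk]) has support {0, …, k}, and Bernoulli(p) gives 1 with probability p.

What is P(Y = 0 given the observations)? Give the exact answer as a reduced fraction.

Enumerate traces; 96 have nonzero weight after conditioning:
  (Z=1, Y=0, W=0, X=1, U=0, V=2) weight 1/832
  (Z=1, Y=0, W=0, X=1, U=0, V=3) weight 1/832
  (Z=1, Y=0, W=0, X=1, U=0, V=4) weight 1/832
  (Z=1, Y=0, W=0, X=1, U=0, V=5) weight 1/832
  (Z=1, Y=0, W=0, X=1, U=1, V=2) weight 3/1664
  (Z=1, Y=0, W=0, X=1, U=1, V=3) weight 3/1664
  (Z=1, Y=0, W=0, X=1, U=1, V=4) weight 3/1664
  (Z=1, Y=0, W=0, X=1, U=1, V=5) weight 3/1664
  (Z=1, Y=1, W=0, X=0, U=0, V=2) weight 1/4160
  … 87 more
Group by Y:
  weight(Y=0) = 3/32
  weight(Y=1) = 1/64
Total weight = 3/32 + 1/64 = 7/64
P(Y=0 | obs) = 3/32 / 7/64 = 6/7
P(Y=1 | obs) = 1/64 / 7/64 = 1/7

P(Y = 0 | obs) = 6/7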